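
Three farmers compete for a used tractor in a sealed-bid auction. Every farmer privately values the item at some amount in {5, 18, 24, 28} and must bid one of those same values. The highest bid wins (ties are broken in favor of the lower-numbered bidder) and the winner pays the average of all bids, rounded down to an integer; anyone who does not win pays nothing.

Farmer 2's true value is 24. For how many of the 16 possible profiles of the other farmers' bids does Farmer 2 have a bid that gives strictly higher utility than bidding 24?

5

Others bid (5, 5): truth gives 13; bid 18 gives 15 > 13. Violating.
Others bid (5, 18): truth gives 9; bid 18 gives 11 > 9. Violating.
Others bid (5, 28): truth gives 0; bid 28 gives 4 > 0. Violating.
Others bid (24, 5): truth gives 0; bid 28 gives 5 > 0. Violating.
Others bid (5, 24): truth gives 7; no alternative beats it.
Others bid (18, 5): truth gives 9; no alternative beats it.
(Checking all 16 profiles: 5 have a profitable deviation, 11 do not.)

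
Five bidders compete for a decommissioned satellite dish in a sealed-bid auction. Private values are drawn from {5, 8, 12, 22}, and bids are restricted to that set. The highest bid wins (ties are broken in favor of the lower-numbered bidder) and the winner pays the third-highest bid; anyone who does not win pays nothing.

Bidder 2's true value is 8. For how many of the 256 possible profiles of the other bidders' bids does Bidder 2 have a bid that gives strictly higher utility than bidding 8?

Others bid (5, 5, 5, 12): truth gives 0; bid 12 gives 3 > 0. Violating.
Others bid (5, 5, 5, 22): truth gives 0; bid 22 gives 3 > 0. Violating.
Others bid (5, 5, 12, 5): truth gives 0; bid 12 gives 3 > 0. Violating.
Others bid (5, 5, 22, 5): truth gives 0; bid 22 gives 3 > 0. Violating.
Others bid (5, 5, 5, 5): truth gives 3; no alternative beats it.
Others bid (5, 5, 5, 8): truth gives 3; no alternative beats it.
(Checking all 256 profiles: 8 have a profitable deviation, 248 do not.)

8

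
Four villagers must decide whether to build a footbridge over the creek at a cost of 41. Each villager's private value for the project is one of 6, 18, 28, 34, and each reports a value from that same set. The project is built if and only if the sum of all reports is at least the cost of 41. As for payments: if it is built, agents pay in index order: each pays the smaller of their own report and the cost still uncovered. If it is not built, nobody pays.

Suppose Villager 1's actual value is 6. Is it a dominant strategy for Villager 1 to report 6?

Check each profile of the others' reports and compare truth against every alternative report.
Others report (6, 6, 18): truth gives 0, best alternative gives -12.
Others report (6, 6, 28): truth gives 0, best alternative gives -12.
Others report (6, 6, 34): truth gives 0, best alternative gives -12.
Others report (6, 18, 6): truth gives 0, best alternative gives -12.
Others report (6, 18, 18): truth gives 0, best alternative gives -12.
Others report (6, 18, 28): truth gives 0, best alternative gives -12.
(Remaining 58 profiles checked similarly; truth is weakly best in each.)
In every case the truthful report is at least as good as any alternative, so it is a dominant strategy.

Yes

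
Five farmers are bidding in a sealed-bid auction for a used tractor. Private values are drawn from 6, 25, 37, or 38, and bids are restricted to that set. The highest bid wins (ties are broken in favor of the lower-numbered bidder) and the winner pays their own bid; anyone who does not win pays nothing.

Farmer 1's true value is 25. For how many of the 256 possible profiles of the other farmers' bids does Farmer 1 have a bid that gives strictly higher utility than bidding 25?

Others bid (6, 6, 6, 6): truth gives 0; bid 6 gives 19 > 0. Violating.
Others bid (6, 6, 6, 25): truth gives 0; no alternative beats it.
Others bid (6, 6, 6, 37): truth gives 0; no alternative beats it.
(Checking all 256 profiles: 1 has a profitable deviation, 255 do not.)

1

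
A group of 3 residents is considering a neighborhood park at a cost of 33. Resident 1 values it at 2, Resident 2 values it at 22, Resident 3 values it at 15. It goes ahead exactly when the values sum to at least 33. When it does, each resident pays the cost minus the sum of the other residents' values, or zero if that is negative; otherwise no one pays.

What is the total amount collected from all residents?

25

Total value 39 ≥ cost 33, so it is built.
Resident 1: others sum to 37; max(0, 33 - 37) = 0.
Resident 2: others sum to 17; max(0, 33 - 17) = 16.
Resident 3: others sum to 24; max(0, 33 - 24) = 9.
Total collected = 0 + 16 + 9 = 25.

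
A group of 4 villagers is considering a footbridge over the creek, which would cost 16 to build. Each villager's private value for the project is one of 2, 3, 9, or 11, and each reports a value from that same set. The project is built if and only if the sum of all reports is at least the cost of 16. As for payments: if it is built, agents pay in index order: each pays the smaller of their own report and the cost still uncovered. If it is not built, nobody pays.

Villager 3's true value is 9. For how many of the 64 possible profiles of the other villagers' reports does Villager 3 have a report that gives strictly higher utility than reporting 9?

32

Others report (2, 2, 9): truth gives 0; report 3 gives 6 > 0. Violating.
Others report (2, 2, 11): truth gives 0; report 2 gives 7 > 0. Violating.
Others report (2, 3, 9): truth gives 0; report 2 gives 7 > 0. Violating.
Others report (2, 3, 11): truth gives 0; report 2 gives 7 > 0. Violating.
Others report (2, 2, 2): truth gives 0; no alternative beats it.
Others report (2, 2, 3): truth gives 0; no alternative beats it.
(Checking all 64 profiles: 32 have a profitable deviation, 32 do not.)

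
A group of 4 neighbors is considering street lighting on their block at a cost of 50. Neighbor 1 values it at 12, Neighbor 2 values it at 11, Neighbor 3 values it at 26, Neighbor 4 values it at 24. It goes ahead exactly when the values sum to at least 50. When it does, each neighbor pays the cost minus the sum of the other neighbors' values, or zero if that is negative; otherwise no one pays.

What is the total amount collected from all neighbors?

4

Total value 73 ≥ cost 50, so it is built.
Neighbor 1: others sum to 61; max(0, 50 - 61) = 0.
Neighbor 2: others sum to 62; max(0, 50 - 62) = 0.
Neighbor 3: others sum to 47; max(0, 50 - 47) = 3.
Neighbor 4: others sum to 49; max(0, 50 - 49) = 1.
Total collected = 0 + 0 + 3 + 1 = 4.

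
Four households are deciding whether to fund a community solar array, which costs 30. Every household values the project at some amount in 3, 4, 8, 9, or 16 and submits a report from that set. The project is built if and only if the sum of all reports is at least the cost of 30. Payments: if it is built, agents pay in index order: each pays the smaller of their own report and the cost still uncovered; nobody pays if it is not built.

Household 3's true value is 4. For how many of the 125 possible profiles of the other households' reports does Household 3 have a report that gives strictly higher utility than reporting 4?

Others report (3, 8, 16): truth gives 0; report 3 gives 1 > 0. Violating.
Others report (3, 9, 16): truth gives 0; report 3 gives 1 > 0. Violating.
Others report (3, 16, 8): truth gives 0; report 3 gives 1 > 0. Violating.
Others report (3, 16, 9): truth gives 0; report 3 gives 1 > 0. Violating.
Others report (3, 3, 3): truth gives 0; no alternative beats it.
Others report (3, 3, 4): truth gives 0; no alternative beats it.
(Checking all 125 profiles: 45 have a profitable deviation, 80 do not.)

45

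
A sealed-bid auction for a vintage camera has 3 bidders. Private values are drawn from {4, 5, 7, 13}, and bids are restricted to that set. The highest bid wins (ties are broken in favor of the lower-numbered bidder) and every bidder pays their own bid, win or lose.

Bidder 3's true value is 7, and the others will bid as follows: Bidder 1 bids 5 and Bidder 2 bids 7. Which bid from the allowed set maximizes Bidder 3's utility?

Bid 4: loses but pays 4, utility -4.
Bid 5: loses but pays 5, utility -5.
Bid 7: loses but pays 7, utility -7.
Bid 13: wins, pays 13, utility 7 - 13 = -6.
The best choice is 4 with utility -4.

4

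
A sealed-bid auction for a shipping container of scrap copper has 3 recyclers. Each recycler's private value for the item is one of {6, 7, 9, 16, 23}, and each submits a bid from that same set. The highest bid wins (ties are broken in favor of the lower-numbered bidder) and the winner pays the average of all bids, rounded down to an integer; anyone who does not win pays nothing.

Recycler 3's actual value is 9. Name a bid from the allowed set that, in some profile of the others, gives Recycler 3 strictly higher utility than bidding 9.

7

Suppose Recycler 1 bids 6 and Recycler 2 bids 6.
Bid 9: wins, pays 7, utility 9 - 7 = 2.
Bid 7: wins, pays 6, utility 9 - 6 = 3.
So bidding 7 beats truth here (3 > 2).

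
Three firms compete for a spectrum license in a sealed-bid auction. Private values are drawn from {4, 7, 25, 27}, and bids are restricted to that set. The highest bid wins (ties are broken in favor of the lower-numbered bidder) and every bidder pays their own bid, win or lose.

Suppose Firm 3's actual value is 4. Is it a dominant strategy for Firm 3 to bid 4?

No

Consider the case where Firm 1 bids 4 and Firm 2 bids 4.
Truthful bid 4: loses but pays 4, utility -4.
Bid 7 instead: wins, pays 7, utility 4 - 7 = -3.
Since -3 > -4, bidding 7 is strictly better here, so truthful bidding is not dominant.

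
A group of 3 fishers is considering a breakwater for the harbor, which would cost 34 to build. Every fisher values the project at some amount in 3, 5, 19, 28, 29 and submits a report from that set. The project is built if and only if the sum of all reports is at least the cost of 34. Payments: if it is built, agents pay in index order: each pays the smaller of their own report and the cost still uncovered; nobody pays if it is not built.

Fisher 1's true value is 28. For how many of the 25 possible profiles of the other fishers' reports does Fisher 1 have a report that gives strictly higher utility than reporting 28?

Others report (3, 19): truth gives 0; report 19 gives 9 > 0. Violating.
Others report (3, 28): truth gives 0; report 3 gives 25 > 0. Violating.
Others report (3, 29): truth gives 0; report 3 gives 25 > 0. Violating.
Others report (5, 19): truth gives 0; report 19 gives 9 > 0. Violating.
Others report (3, 3): truth gives 0; no alternative beats it.
Others report (3, 5): truth gives 0; no alternative beats it.
(Checking all 25 profiles: 21 have a profitable deviation, 4 do not.)

21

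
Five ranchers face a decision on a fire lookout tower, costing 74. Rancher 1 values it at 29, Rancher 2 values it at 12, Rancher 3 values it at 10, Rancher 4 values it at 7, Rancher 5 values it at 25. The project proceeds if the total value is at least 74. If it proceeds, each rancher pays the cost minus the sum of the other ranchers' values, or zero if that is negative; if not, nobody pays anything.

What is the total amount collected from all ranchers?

40

Total value 83 ≥ cost 74, so it is built.
Rancher 1: others sum to 54; max(0, 74 - 54) = 20.
Rancher 2: others sum to 71; max(0, 74 - 71) = 3.
Rancher 3: others sum to 73; max(0, 74 - 73) = 1.
Rancher 4: others sum to 76; max(0, 74 - 76) = 0.
Rancher 5: others sum to 58; max(0, 74 - 58) = 16.
Total collected = 20 + 3 + 1 + 0 + 16 = 40.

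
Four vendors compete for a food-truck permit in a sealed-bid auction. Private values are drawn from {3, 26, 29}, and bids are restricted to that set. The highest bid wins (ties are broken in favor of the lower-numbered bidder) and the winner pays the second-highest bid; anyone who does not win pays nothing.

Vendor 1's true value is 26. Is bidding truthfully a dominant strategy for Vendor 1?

Check each profile of the others' bids and compare truth against every alternative bid.
Others bid (3, 3, 3): truth gives 23, best alternative gives 23.
Others bid (3, 3, 26): truth gives 0, best alternative gives 0.
Others bid (3, 3, 29): truth gives 0, best alternative gives 0.
Others bid (3, 26, 3): truth gives 0, best alternative gives 0.
Others bid (3, 26, 26): truth gives 0, best alternative gives 0.
Others bid (3, 26, 29): truth gives 0, best alternative gives 0.
(Remaining 21 profiles checked similarly; truth is weakly best in each.)
In every case the truthful bid is at least as good as any alternative, so it is a dominant strategy.

Yes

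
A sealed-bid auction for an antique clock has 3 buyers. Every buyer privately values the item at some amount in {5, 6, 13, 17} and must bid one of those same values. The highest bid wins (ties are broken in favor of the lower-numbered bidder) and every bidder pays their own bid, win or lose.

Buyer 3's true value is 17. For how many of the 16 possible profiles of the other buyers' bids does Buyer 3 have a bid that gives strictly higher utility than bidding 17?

11

Others bid (5, 5): truth gives 0; bid 6 gives 11 > 0. Violating.
Others bid (5, 6): truth gives 0; bid 13 gives 4 > 0. Violating.
Others bid (5, 17): truth gives -17; bid 5 gives -5 > -17. Violating.
Others bid (6, 5): truth gives 0; bid 13 gives 4 > 0. Violating.
Others bid (5, 13): truth gives 0; no alternative beats it.
Others bid (6, 13): truth gives 0; no alternative beats it.
(Checking all 16 profiles: 11 have a profitable deviation, 5 do not.)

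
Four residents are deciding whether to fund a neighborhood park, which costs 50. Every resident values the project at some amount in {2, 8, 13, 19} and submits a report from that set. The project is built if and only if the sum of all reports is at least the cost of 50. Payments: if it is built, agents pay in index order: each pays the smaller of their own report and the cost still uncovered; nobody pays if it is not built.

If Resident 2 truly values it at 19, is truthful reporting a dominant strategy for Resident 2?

No

Consider the case where Resident 1 reports 2, Resident 3 reports 19 and Resident 4 reports 19.
Truthful report 19: project built, pays 19, utility 19 - 19 = 0.
Report 13 instead: project built, pays 13, utility 19 - 13 = 6.
Since 6 > 0, reporting 13 is strictly better here, so truthful reporting is not dominant.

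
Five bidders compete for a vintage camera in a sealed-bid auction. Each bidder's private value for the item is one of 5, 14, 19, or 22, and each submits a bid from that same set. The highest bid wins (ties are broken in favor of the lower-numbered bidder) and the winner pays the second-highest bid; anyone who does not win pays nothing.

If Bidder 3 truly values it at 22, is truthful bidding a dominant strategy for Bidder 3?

Check each profile of the others' bids and compare truth against every alternative bid.
Others bid (5, 19, 5, 5): truth gives 3, best alternative gives 0.
Others bid (5, 19, 5, 14): truth gives 3, best alternative gives 0.
Others bid (5, 19, 5, 19): truth gives 3, best alternative gives 0.
Others bid (5, 19, 14, 5): truth gives 3, best alternative gives 0.
Others bid (5, 19, 14, 14): truth gives 3, best alternative gives 0.
Others bid (5, 19, 14, 19): truth gives 3, best alternative gives 0.
(Remaining 250 profiles checked similarly; truth is weakly best in each.)
In every case the truthful bid is at least as good as any alternative, so it is a dominant strategy.

Yes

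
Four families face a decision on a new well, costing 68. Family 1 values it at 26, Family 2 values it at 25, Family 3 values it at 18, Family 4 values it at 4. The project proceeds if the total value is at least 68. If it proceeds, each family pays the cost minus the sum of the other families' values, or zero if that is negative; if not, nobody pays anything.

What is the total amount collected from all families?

54

Total value 73 ≥ cost 68, so it is built.
Family 1: others sum to 47; max(0, 68 - 47) = 21.
Family 2: others sum to 48; max(0, 68 - 48) = 20.
Family 3: others sum to 55; max(0, 68 - 55) = 13.
Family 4: others sum to 69; max(0, 68 - 69) = 0.
Total collected = 21 + 20 + 13 + 0 = 54.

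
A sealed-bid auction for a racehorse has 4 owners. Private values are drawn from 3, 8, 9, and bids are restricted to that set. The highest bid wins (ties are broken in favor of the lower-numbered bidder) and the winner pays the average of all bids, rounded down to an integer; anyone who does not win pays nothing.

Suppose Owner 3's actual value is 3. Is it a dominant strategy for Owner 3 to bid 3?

Check each profile of the others' bids and compare truth against every alternative bid.
Others bid (3, 3, 8): truth gives 0, best alternative gives -2.
Others bid (3, 3, 3): truth gives 0, best alternative gives -1.
Others bid (3, 3, 9): truth gives 0, best alternative gives 0.
Others bid (3, 8, 3): truth gives 0, best alternative gives 0.
Others bid (3, 8, 8): truth gives 0, best alternative gives 0.
Others bid (3, 8, 9): truth gives 0, best alternative gives 0.
(Remaining 21 profiles checked similarly; truth is weakly best in each.)
In every case the truthful bid is at least as good as any alternative, so it is a dominant strategy.

Yes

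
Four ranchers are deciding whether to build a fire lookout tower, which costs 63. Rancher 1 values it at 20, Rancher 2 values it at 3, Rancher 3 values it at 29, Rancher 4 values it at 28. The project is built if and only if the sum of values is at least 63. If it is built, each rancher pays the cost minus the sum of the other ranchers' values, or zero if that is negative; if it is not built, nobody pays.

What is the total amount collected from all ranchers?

26

Total value 80 ≥ cost 63, so it is built.
Rancher 1: others sum to 60; max(0, 63 - 60) = 3.
Rancher 2: others sum to 77; max(0, 63 - 77) = 0.
Rancher 3: others sum to 51; max(0, 63 - 51) = 12.
Rancher 4: others sum to 52; max(0, 63 - 52) = 11.
Total collected = 3 + 0 + 12 + 11 = 26.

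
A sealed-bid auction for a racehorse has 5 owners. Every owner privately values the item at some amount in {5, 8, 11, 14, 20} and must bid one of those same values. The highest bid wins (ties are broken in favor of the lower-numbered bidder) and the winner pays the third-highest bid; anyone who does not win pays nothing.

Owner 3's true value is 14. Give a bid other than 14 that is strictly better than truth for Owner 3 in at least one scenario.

20

Suppose Owner 1 bids 5, Owner 2 bids 5, Owner 4 bids 5 and Owner 5 bids 20.
Bid 14: loses, pays 0, utility 0.
Bid 20: wins, pays 5, utility 14 - 5 = 9.
So bidding 20 beats truth here (9 > 0).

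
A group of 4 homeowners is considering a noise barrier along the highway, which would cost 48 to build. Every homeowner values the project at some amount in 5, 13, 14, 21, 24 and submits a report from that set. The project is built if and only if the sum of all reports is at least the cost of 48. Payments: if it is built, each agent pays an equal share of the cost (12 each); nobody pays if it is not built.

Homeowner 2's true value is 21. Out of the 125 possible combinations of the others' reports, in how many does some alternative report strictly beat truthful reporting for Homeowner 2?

Others report (5, 5, 14): truth gives 0; report 24 gives 9 > 0. Violating.
Others report (5, 14, 5): truth gives 0; report 24 gives 9 > 0. Violating.
Others report (14, 5, 5): truth gives 0; report 24 gives 9 > 0. Violating.
Others report (5, 5, 5): truth gives 0; no alternative beats it.
Others report (5, 5, 13): truth gives 0; no alternative beats it.
(Checking all 125 profiles: 3 have a profitable deviation, 122 do not.)

3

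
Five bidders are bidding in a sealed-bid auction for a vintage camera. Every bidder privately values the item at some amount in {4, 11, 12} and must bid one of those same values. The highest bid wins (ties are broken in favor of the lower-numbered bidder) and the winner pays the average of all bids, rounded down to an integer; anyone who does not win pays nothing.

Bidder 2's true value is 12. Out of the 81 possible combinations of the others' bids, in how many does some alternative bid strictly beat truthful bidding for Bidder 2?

3

Others bid (4, 4, 4, 11): truth gives 5; bid 11 gives 6 > 5. Violating.
Others bid (4, 4, 11, 4): truth gives 5; bid 11 gives 6 > 5. Violating.
Others bid (4, 11, 4, 4): truth gives 5; bid 11 gives 6 > 5. Violating.
Others bid (4, 4, 4, 4): truth gives 7; no alternative beats it.
Others bid (4, 4, 4, 12): truth gives 5; no alternative beats it.
(Checking all 81 profiles: 3 have a profitable deviation, 78 do not.)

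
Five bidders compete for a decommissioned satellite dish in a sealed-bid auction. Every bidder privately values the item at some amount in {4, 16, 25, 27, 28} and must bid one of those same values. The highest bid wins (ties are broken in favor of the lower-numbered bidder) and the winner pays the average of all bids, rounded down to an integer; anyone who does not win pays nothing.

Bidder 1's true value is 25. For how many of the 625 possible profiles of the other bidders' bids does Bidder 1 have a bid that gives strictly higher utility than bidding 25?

Others bid (4, 4, 4, 4): truth gives 17; bid 4 gives 21 > 17. Violating.
Others bid (4, 4, 4, 16): truth gives 15; bid 16 gives 17 > 15. Violating.
Others bid (4, 4, 4, 27): truth gives 0; bid 27 gives 12 > 0. Violating.
Others bid (4, 4, 4, 28): truth gives 0; bid 28 gives 12 > 0. Violating.
Others bid (4, 4, 4, 25): truth gives 13; no alternative beats it.
Others bid (4, 4, 16, 25): truth gives 11; no alternative beats it.
(Checking all 625 profiles: 440 have a profitable deviation, 185 do not.)

440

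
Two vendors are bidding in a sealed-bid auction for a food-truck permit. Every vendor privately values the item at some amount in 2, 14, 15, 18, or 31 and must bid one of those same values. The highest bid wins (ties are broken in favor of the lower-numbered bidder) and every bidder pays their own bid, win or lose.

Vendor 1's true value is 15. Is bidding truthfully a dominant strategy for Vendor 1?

No

Consider the case where Vendor 2 bids 2.
Truthful bid 15: wins, pays 15, utility 15 - 15 = 0.
Bid 2 instead: wins, pays 2, utility 15 - 2 = 13.
Since 13 > 0, bidding 2 is strictly better here, so truthful bidding is not dominant.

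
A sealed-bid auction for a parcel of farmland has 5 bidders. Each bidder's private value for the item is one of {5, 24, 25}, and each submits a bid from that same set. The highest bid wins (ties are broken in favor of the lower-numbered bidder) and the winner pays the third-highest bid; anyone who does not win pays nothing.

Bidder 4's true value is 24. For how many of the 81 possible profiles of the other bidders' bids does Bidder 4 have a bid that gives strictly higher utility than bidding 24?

Others bid (5, 5, 5, 25): truth gives 0; bid 25 gives 19 > 0. Violating.
Others bid (5, 5, 24, 5): truth gives 0; bid 25 gives 19 > 0. Violating.
Others bid (5, 24, 5, 5): truth gives 0; bid 25 gives 19 > 0. Violating.
Others bid (24, 5, 5, 5): truth gives 0; bid 25 gives 19 > 0. Violating.
Others bid (5, 5, 5, 5): truth gives 19; no alternative beats it.
Others bid (5, 5, 5, 24): truth gives 19; no alternative beats it.
(Checking all 81 profiles: 4 have a profitable deviation, 77 do not.)

4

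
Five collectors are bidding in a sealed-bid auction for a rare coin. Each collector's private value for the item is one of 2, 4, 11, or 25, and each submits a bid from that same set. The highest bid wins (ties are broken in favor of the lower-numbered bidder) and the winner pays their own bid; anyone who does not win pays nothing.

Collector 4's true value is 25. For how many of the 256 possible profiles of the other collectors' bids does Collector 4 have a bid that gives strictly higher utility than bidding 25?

Others bid (2, 2, 2, 2): truth gives 0; bid 4 gives 21 > 0. Violating.
Others bid (2, 2, 2, 4): truth gives 0; bid 4 gives 21 > 0. Violating.
Others bid (2, 2, 2, 11): truth gives 0; bid 11 gives 14 > 0. Violating.
Others bid (2, 2, 4, 2): truth gives 0; bid 11 gives 14 > 0. Violating.
Others bid (2, 2, 2, 25): truth gives 0; no alternative beats it.
Others bid (2, 2, 4, 25): truth gives 0; no alternative beats it.
(Checking all 256 profiles: 24 have a profitable deviation, 232 do not.)

24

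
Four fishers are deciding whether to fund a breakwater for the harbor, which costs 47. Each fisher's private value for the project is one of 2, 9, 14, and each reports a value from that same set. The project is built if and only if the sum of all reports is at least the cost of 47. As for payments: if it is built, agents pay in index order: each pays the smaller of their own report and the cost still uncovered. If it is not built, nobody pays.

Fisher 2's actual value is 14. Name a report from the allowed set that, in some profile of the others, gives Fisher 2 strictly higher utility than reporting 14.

9

Suppose Fisher 1 reports 14, Fisher 3 reports 14 and Fisher 4 reports 14.
Report 14: project built, pays 14, utility 14 - 14 = 0.
Report 9: project built, pays 9, utility 14 - 9 = 5.
So reporting 9 beats truth here (5 > 0).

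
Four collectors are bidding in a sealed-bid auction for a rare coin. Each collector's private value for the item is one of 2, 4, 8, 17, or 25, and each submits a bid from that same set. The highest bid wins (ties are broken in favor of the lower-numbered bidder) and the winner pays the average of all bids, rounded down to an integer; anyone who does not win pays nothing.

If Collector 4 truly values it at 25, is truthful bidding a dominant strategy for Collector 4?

Consider the case where Collector 1 bids 2, Collector 2 bids 2 and Collector 3 bids 2.
Truthful bid 25: wins, pays 7, utility 25 - 7 = 18.
Bid 4 instead: wins, pays 2, utility 25 - 2 = 23.
Since 23 > 18, bidding 4 is strictly better here, so truthful bidding is not dominant.

No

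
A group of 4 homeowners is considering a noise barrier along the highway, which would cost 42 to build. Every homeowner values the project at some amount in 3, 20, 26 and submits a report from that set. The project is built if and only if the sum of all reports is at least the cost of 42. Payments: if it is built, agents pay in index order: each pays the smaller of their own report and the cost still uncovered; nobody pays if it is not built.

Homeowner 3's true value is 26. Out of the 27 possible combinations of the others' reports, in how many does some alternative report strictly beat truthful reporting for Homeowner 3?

Others report (3, 3, 20): truth gives 0; report 20 gives 6 > 0. Violating.
Others report (3, 3, 26): truth gives 0; report 20 gives 6 > 0. Violating.
Others report (3, 20, 20): truth gives 7; report 3 gives 23 > 7. Violating.
Others report (3, 20, 26): truth gives 7; report 3 gives 23 > 7. Violating.
Others report (3, 3, 3): truth gives 0; no alternative beats it.
Others report (3, 20, 3): truth gives 7; no alternative beats it.
(Checking all 27 profiles: 10 have a profitable deviation, 17 do not.)

10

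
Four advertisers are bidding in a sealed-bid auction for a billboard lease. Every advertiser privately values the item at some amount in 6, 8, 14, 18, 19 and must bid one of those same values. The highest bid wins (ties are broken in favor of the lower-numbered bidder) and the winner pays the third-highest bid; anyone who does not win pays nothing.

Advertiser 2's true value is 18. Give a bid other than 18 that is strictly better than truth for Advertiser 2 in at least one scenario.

Suppose Advertiser 1 bids 6, Advertiser 3 bids 6 and Advertiser 4 bids 19.
Bid 18: loses, pays 0, utility 0.
Bid 19: wins, pays 6, utility 18 - 6 = 12.
So bidding 19 beats truth here (12 > 0).

19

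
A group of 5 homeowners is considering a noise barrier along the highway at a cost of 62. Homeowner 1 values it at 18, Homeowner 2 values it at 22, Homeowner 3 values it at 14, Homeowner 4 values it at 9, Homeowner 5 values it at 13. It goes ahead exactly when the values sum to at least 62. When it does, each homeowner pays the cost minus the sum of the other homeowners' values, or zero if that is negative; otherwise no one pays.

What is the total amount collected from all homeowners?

12

Total value 76 ≥ cost 62, so it is built.
Homeowner 1: others sum to 58; max(0, 62 - 58) = 4.
Homeowner 2: others sum to 54; max(0, 62 - 54) = 8.
Homeowner 3: others sum to 62; max(0, 62 - 62) = 0.
Homeowner 4: others sum to 67; max(0, 62 - 67) = 0.
Homeowner 5: others sum to 63; max(0, 62 - 63) = 0.
Total collected = 4 + 8 + 0 + 0 + 0 = 12.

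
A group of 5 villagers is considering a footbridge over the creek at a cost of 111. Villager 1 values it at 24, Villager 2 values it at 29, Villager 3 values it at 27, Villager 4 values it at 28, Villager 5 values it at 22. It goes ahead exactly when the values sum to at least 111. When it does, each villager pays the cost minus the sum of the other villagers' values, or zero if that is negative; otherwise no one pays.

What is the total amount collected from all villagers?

Total value 130 ≥ cost 111, so it is built.
Villager 1: others sum to 106; max(0, 111 - 106) = 5.
Villager 2: others sum to 101; max(0, 111 - 101) = 10.
Villager 3: others sum to 103; max(0, 111 - 103) = 8.
Villager 4: others sum to 102; max(0, 111 - 102) = 9.
Villager 5: others sum to 108; max(0, 111 - 108) = 3.
Total collected = 5 + 10 + 8 + 9 + 3 = 35.

35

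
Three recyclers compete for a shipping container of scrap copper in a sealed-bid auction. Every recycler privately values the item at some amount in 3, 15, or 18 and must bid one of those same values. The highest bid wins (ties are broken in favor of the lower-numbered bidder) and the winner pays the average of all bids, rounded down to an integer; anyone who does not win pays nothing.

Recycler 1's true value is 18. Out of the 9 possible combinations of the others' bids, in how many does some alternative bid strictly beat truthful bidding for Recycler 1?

Others bid (3, 3): truth gives 10; bid 3 gives 15 > 10. Violating.
Others bid (3, 15): truth gives 6; bid 15 gives 7 > 6. Violating.
Others bid (15, 3): truth gives 6; bid 15 gives 7 > 6. Violating.
Others bid (15, 15): truth gives 2; bid 15 gives 3 > 2. Violating.
Others bid (3, 18): truth gives 5; no alternative beats it.
Others bid (15, 18): truth gives 1; no alternative beats it.
(Checking all 9 profiles: 4 have a profitable deviation, 5 do not.)

4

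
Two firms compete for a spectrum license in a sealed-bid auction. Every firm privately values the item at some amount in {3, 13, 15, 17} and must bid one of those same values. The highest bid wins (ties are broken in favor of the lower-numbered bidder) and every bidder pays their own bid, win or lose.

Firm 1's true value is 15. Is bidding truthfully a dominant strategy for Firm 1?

Consider the case where Firm 2 bids 3.
Truthful bid 15: wins, pays 15, utility 15 - 15 = 0.
Bid 3 instead: wins, pays 3, utility 15 - 3 = 12.
Since 12 > 0, bidding 3 is strictly better here, so truthful bidding is not dominant.

No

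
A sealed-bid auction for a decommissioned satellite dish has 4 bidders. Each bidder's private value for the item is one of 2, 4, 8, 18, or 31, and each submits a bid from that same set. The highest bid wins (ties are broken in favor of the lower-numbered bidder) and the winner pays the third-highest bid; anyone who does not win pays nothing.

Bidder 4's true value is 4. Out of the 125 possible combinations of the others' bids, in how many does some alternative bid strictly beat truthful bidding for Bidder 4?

Others bid (2, 2, 4): truth gives 0; bid 8 gives 2 > 0. Violating.
Others bid (2, 2, 8): truth gives 0; bid 18 gives 2 > 0. Violating.
Others bid (2, 2, 18): truth gives 0; bid 31 gives 2 > 0. Violating.
Others bid (2, 4, 2): truth gives 0; bid 8 gives 2 > 0. Violating.
Others bid (2, 2, 2): truth gives 2; no alternative beats it.
Others bid (2, 2, 31): truth gives 0; no alternative beats it.
(Checking all 125 profiles: 9 have a profitable deviation, 116 do not.)

9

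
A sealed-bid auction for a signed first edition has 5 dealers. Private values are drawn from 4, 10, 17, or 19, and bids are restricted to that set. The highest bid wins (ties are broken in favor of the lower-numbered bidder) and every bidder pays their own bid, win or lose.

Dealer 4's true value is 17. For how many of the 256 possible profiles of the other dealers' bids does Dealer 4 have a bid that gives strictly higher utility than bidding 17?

Others bid (4, 4, 4, 4): truth gives 0; bid 10 gives 7 > 0. Violating.
Others bid (4, 4, 4, 10): truth gives 0; bid 10 gives 7 > 0. Violating.
Others bid (4, 4, 4, 19): truth gives -17; bid 19 gives -2 > -17. Violating.
Others bid (4, 4, 10, 19): truth gives -17; bid 19 gives -2 > -17. Violating.
Others bid (4, 4, 4, 17): truth gives 0; no alternative beats it.
Others bid (4, 4, 10, 4): truth gives 0; no alternative beats it.
(Checking all 256 profiles: 234 have a profitable deviation, 22 do not.)

234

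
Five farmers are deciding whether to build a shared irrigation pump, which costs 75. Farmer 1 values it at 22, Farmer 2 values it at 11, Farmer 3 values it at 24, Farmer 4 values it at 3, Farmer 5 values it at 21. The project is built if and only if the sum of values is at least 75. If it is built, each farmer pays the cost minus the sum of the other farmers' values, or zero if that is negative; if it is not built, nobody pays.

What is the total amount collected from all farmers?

54

Total value 81 ≥ cost 75, so it is built.
Farmer 1: others sum to 59; max(0, 75 - 59) = 16.
Farmer 2: others sum to 70; max(0, 75 - 70) = 5.
Farmer 3: others sum to 57; max(0, 75 - 57) = 18.
Farmer 4: others sum to 78; max(0, 75 - 78) = 0.
Farmer 5: others sum to 60; max(0, 75 - 60) = 15.
Total collected = 16 + 5 + 18 + 0 + 15 = 54.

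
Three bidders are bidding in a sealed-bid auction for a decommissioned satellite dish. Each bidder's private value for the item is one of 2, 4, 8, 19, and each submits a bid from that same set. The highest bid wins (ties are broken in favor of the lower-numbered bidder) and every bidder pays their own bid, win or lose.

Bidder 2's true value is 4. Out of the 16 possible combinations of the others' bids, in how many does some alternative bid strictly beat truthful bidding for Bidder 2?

14

Others bid (2, 8): truth gives -4; bid 2 gives -2 > -4. Violating.
Others bid (2, 19): truth gives -4; bid 2 gives -2 > -4. Violating.
Others bid (4, 2): truth gives -4; bid 2 gives -2 > -4. Violating.
Others bid (4, 4): truth gives -4; bid 2 gives -2 > -4. Violating.
Others bid (2, 2): truth gives 0; no alternative beats it.
Others bid (2, 4): truth gives 0; no alternative beats it.
(Checking all 16 profiles: 14 have a profitable deviation, 2 do not.)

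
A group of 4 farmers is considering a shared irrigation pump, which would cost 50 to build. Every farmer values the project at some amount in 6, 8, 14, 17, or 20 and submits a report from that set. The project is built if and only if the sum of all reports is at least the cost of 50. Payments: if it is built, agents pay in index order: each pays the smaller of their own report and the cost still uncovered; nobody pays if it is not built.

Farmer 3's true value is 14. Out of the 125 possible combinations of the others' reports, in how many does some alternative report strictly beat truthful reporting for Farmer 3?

54

Others report (6, 17, 20): truth gives 0; report 8 gives 6 > 0. Violating.
Others report (6, 20, 17): truth gives 0; report 8 gives 6 > 0. Violating.
Others report (6, 20, 20): truth gives 0; report 6 gives 8 > 0. Violating.
Others report (8, 14, 20): truth gives 0; report 8 gives 6 > 0. Violating.
Others report (6, 6, 6): truth gives 0; no alternative beats it.
Others report (6, 6, 8): truth gives 0; no alternative beats it.
(Checking all 125 profiles: 54 have a profitable deviation, 71 do not.)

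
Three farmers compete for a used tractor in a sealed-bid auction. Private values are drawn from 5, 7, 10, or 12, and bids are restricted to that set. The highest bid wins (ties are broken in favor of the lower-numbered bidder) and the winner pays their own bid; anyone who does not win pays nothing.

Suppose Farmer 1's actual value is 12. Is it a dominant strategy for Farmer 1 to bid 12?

Consider the case where Farmer 2 bids 5 and Farmer 3 bids 5.
Truthful bid 12: wins, pays 12, utility 12 - 12 = 0.
Bid 5 instead: wins, pays 5, utility 12 - 5 = 7.
Since 7 > 0, bidding 5 is strictly better here, so truthful bidding is not dominant.

No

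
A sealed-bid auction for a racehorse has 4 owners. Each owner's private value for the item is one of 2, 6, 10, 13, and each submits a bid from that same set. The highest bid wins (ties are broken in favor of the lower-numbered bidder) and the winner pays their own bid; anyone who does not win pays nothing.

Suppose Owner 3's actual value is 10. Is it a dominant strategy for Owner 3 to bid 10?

No

Consider the case where Owner 1 bids 2, Owner 2 bids 2 and Owner 4 bids 2.
Truthful bid 10: wins, pays 10, utility 10 - 10 = 0.
Bid 6 instead: wins, pays 6, utility 10 - 6 = 4.
Since 4 > 0, bidding 6 is strictly better here, so truthful bidding is not dominant.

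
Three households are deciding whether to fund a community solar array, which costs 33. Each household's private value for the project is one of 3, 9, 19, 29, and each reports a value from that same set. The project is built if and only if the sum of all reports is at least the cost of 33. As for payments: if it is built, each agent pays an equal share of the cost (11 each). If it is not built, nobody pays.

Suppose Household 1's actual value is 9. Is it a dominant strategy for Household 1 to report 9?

No

Consider the case where Household 2 reports 9 and Household 3 reports 19.
Truthful report 9: project built, pays 11, utility 9 - 11 = -2.
Report 3 instead: project not built, utility 0.
Since 0 > -2, reporting 3 is strictly better here, so truthful reporting is not dominant.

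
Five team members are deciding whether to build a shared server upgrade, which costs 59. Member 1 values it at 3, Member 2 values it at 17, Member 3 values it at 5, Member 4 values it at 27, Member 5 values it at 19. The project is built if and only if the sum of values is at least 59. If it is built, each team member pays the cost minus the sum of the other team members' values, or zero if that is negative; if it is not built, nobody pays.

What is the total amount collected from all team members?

Total value 71 ≥ cost 59, so it is built.
Member 1: others sum to 68; max(0, 59 - 68) = 0.
Member 2: others sum to 54; max(0, 59 - 54) = 5.
Member 3: others sum to 66; max(0, 59 - 66) = 0.
Member 4: others sum to 44; max(0, 59 - 44) = 15.
Member 5: others sum to 52; max(0, 59 - 52) = 7.
Total collected = 0 + 5 + 0 + 15 + 7 = 27.

27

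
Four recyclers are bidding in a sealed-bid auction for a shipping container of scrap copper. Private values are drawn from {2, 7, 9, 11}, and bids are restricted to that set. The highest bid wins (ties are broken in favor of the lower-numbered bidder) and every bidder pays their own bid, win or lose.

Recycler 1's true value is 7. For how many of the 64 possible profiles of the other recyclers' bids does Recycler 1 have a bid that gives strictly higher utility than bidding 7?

57

Others bid (2, 2, 2): truth gives 0; bid 2 gives 5 > 0. Violating.
Others bid (2, 2, 9): truth gives -7; bid 2 gives -2 > -7. Violating.
Others bid (2, 2, 11): truth gives -7; bid 2 gives -2 > -7. Violating.
Others bid (2, 7, 9): truth gives -7; bid 2 gives -2 > -7. Violating.
Others bid (2, 2, 7): truth gives 0; no alternative beats it.
Others bid (2, 7, 2): truth gives 0; no alternative beats it.
(Checking all 64 profiles: 57 have a profitable deviation, 7 do not.)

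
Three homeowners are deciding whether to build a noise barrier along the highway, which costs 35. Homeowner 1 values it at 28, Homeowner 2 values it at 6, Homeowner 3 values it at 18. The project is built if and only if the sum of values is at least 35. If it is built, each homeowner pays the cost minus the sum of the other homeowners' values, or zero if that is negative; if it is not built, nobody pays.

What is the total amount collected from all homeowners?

12

Total value 52 ≥ cost 35, so it is built.
Homeowner 1: others sum to 24; max(0, 35 - 24) = 11.
Homeowner 2: others sum to 46; max(0, 35 - 46) = 0.
Homeowner 3: others sum to 34; max(0, 35 - 34) = 1.
Total collected = 11 + 0 + 1 = 12.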